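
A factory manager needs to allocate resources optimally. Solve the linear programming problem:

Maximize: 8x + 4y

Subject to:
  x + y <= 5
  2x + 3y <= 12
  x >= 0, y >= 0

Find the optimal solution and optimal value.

Feasible vertices: (0, 0), (0, 4), (3, 2), (5, 0)
Objective 8x + 4y at each:
  (0, 0): 0
  (0, 4): 16
  (3, 2): 32
  (5, 0): 40
Maximum is 40 at (5, 0).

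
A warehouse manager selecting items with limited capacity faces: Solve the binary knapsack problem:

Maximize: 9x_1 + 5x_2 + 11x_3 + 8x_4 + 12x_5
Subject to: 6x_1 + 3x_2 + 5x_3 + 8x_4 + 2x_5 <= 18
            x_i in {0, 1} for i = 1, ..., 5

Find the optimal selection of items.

Items: item 1 (v=9, w=6), item 2 (v=5, w=3), item 3 (v=11, w=5), item 4 (v=8, w=8), item 5 (v=12, w=2)
Capacity: 18
Checking all 32 subsets (w = total weight, v = total value):
  {}: w = 0, v = 0
  {1}: w = 6, v = 9
  {2}: w = 3, v = 5
  {3}: w = 5, v = 11
  {4}: w = 8, v = 8
  {5}: w = 2, v = 12
  {1, 2}: w = 9, v = 14
  {1, 3}: w = 11, v = 20
  {1, 4}: w = 14, v = 17
  {1, 5}: w = 8, v = 21
  {2, 3}: w = 8, v = 16
  {2, 4}: w = 11, v = 13
  {2, 5}: w = 5, v = 17
  {3, 4}: w = 13, v = 19
  {3, 5}: w = 7, v = 23
  {4, 5}: w = 10, v = 20
  {1, 2, 3}: w = 14, v = 25
  {1, 2, 4}: w = 17, v = 22
  {1, 2, 5}: w = 11, v = 26
  {1, 3, 4}: w = 19 > 18, infeasible
  {1, 3, 5}: w = 13, v = 32
  {1, 4, 5}: w = 16, v = 29
  {2, 3, 4}: w = 16, v = 24
  {2, 3, 5}: w = 10, v = 28
  {2, 4, 5}: w = 13, v = 25
  {3, 4, 5}: w = 15, v = 31
  {1, 2, 3, 4}: w = 22 > 18, infeasible
  {1, 2, 3, 5}: w = 16, v = 37
  {1, 2, 4, 5}: w = 19 > 18, infeasible
  {1, 3, 4, 5}: w = 21 > 18, infeasible
  {2, 3, 4, 5}: w = 18, v = 36
  {1, 2, 3, 4, 5}: w = 24 > 18, infeasible
Best feasible subset: items [1, 2, 3, 5]
Total weight: 16 <= 18, total value: 37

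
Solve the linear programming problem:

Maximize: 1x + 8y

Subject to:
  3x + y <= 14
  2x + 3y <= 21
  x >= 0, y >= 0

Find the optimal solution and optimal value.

Feasible vertices: (0, 0), (0, 7), (3, 5), (14/3, 0)
Objective 1x + 8y at each:
  (0, 0): 0
  (0, 7): 56
  (3, 5): 43
  (14/3, 0): 14/3
Maximum is 56 at (0, 7).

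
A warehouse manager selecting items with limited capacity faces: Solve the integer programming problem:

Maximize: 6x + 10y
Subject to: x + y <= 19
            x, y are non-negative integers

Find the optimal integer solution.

Objective: 6x + 10y, constraint: x + y <= 19
Coefficient of y is 10 > coefficient of x is 6, so allocate the entire budget to y.
Optimal: x = 0, y = 19, value = 190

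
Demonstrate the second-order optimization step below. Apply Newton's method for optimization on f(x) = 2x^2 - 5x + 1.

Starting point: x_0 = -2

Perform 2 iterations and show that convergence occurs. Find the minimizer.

f(x) = 2x^2 - 5x + 1, f'(x) = 4x + (-5), f''(x) = 4
Step 1: f'(-2) = -13, x_1 = -2 - -13/4 = 5/4
Step 2: f'(5/4) = 0, x_2 = 5/4 (converged)
Newton's method converges in 1 step for quadratics.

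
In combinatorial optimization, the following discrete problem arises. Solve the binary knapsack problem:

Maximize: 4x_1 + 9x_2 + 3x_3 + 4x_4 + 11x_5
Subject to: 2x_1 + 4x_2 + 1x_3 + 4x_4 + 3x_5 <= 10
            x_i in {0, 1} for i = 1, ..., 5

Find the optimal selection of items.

Items: item 1 (v=4, w=2), item 2 (v=9, w=4), item 3 (v=3, w=1), item 4 (v=4, w=4), item 5 (v=11, w=3)
Capacity: 10
Checking all 32 subsets (w = total weight, v = total value):
  {}: w = 0, v = 0
  {1}: w = 2, v = 4
  {2}: w = 4, v = 9
  {3}: w = 1, v = 3
  {4}: w = 4, v = 4
  {5}: w = 3, v = 11
  {1, 2}: w = 6, v = 13
  {1, 3}: w = 3, v = 7
  {1, 4}: w = 6, v = 8
  {1, 5}: w = 5, v = 15
  {2, 3}: w = 5, v = 12
  {2, 4}: w = 8, v = 13
  {2, 5}: w = 7, v = 20
  {3, 4}: w = 5, v = 7
  {3, 5}: w = 4, v = 14
  {4, 5}: w = 7, v = 15
  {1, 2, 3}: w = 7, v = 16
  {1, 2, 4}: w = 10, v = 17
  {1, 2, 5}: w = 9, v = 24
  {1, 3, 4}: w = 7, v = 11
  {1, 3, 5}: w = 6, v = 18
  {1, 4, 5}: w = 9, v = 19
  {2, 3, 4}: w = 9, v = 16
  {2, 3, 5}: w = 8, v = 23
  {2, 4, 5}: w = 11 > 10, infeasible
  {3, 4, 5}: w = 8, v = 18
  {1, 2, 3, 4}: w = 11 > 10, infeasible
  {1, 2, 3, 5}: w = 10, v = 27
  {1, 2, 4, 5}: w = 13 > 10, infeasible
  {1, 3, 4, 5}: w = 10, v = 22
  {2, 3, 4, 5}: w = 12 > 10, infeasible
  {1, 2, 3, 4, 5}: w = 14 > 10, infeasible
Best feasible subset: items [1, 2, 3, 5]
Total weight: 10 <= 10, total value: 27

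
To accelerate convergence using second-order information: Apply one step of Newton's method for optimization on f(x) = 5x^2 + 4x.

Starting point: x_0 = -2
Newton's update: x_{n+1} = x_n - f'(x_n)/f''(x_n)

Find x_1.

f(x) = 5x^2 + 4x
f'(x) = 10x + (4), f''(x) = 10
Newton step: x_1 = x_0 - f'(x_0)/f''(x_0)
f'(-2) = -16
x_1 = -2 - -16/10 = -2/5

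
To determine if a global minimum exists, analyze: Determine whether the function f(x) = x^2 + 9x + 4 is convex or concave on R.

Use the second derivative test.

f(x) = x^2 + 9x + 4
f'(x) = 2x + 9
f''(x) = 2
Since f''(x) = 2 > 0 for all x, f is convex on R.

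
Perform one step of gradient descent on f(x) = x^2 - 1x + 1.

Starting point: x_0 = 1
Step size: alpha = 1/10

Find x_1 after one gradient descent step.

f(x) = x^2 - 1x + 1
f'(x) = 2x - 1
f'(1) = 2*1 + (-1) = 1
x_1 = x_0 - alpha * f'(x_0) = 1 - 1/10 * 1 = 9/10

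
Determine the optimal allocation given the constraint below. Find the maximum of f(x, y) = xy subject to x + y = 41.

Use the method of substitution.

Substitute y = 41 - x into f(x,y) = xy:
g(x) = x(41 - x) = 41x - x^2
g'(x) = 41 - 2x = 0  =>  x = 41/2
y = 41 - 41/2 = 41/2
Maximum value = (41/2) * (41/2) = 1681/4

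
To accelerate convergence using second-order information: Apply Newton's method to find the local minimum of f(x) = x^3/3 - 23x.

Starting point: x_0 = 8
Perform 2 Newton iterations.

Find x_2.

f(x) = x^3/3 - 23x
f'(x) = x^2 - 23, f''(x) = 2x
Newton update: x_{n+1} = x_n - (x_n^2 - 23)/(2*x_n)
Step 1: x_0 = 8, f'=41, f''=16, x_1 = 87/16
Step 2: x_1 = 87/16, f'=1681/256, f''=87/8, x_2 = 13457/2784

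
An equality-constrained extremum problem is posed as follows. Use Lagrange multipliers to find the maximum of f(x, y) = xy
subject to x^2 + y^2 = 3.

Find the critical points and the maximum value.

Lagrange conditions: y = 2*lambda*x and x = 2*lambda*y
If x = 0 then y = 0, violating the constraint, so x, y != 0.
Dividing: y/x = x/y => x^2 = y^2 => y = x or y = -x
Constraint: 2x^2 = 3 => x^2 = 3/2 => x = +/-sqrt(3/2)
Critical points: (sqrt(3/2), sqrt(3/2)), (-sqrt(3/2), -sqrt(3/2)), (sqrt(3/2), -sqrt(3/2)), (-sqrt(3/2), sqrt(3/2))
  y = x:  xy = x^2 = 3/2  at (sqrt(3/2), sqrt(3/2)) and (-sqrt(3/2), -sqrt(3/2))
  y = -x: xy = -x^2 = -3/2 at (sqrt(3/2), -sqrt(3/2)) and (-sqrt(3/2), sqrt(3/2))
Maximum xy = 3/2 at (sqrt(3/2), sqrt(3/2)) and (-sqrt(3/2), -sqrt(3/2))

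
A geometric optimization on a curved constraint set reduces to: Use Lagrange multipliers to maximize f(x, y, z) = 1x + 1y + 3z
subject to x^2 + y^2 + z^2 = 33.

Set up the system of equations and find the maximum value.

Lagrange conditions: 1 = 2*lambda*x, 1 = 2*lambda*y, 3 = 2*lambda*z
So x:1 = y:1 = z:3, i.e. x = 1t, y = 1t, z = 3t
Constraint: t^2*(1^2 + 1^2 + 3^2) = 33
  t^2 * 11 = 33  =>  t = sqrt(3)
Maximum = 1*1t + 1*1t + 3*3t = 11*sqrt(3) = sqrt(363)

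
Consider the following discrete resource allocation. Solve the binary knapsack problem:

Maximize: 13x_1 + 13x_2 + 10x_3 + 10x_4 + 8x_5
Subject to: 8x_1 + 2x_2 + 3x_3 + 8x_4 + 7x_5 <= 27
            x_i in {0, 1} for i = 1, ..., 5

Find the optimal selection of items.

Items: item 1 (v=13, w=8), item 2 (v=13, w=2), item 3 (v=10, w=3), item 4 (v=10, w=8), item 5 (v=8, w=7)
Capacity: 27
Checking all 32 subsets (w = total weight, v = total value):
  {}: w = 0, v = 0
  {1}: w = 8, v = 13
  {2}: w = 2, v = 13
  {3}: w = 3, v = 10
  {4}: w = 8, v = 10
  {5}: w = 7, v = 8
  {1, 2}: w = 10, v = 26
  {1, 3}: w = 11, v = 23
  {1, 4}: w = 16, v = 23
  {1, 5}: w = 15, v = 21
  {2, 3}: w = 5, v = 23
  {2, 4}: w = 10, v = 23
  {2, 5}: w = 9, v = 21
  {3, 4}: w = 11, v = 20
  {3, 5}: w = 10, v = 18
  {4, 5}: w = 15, v = 18
  {1, 2, 3}: w = 13, v = 36
  {1, 2, 4}: w = 18, v = 36
  {1, 2, 5}: w = 17, v = 34
  {1, 3, 4}: w = 19, v = 33
  {1, 3, 5}: w = 18, v = 31
  {1, 4, 5}: w = 23, v = 31
  {2, 3, 4}: w = 13, v = 33
  {2, 3, 5}: w = 12, v = 31
  {2, 4, 5}: w = 17, v = 31
  {3, 4, 5}: w = 18, v = 28
  {1, 2, 3, 4}: w = 21, v = 46
  {1, 2, 3, 5}: w = 20, v = 44
  {1, 2, 4, 5}: w = 25, v = 44
  {1, 3, 4, 5}: w = 26, v = 41
  {2, 3, 4, 5}: w = 20, v = 41
  {1, 2, 3, 4, 5}: w = 28 > 27, infeasible
Best feasible subset: items [1, 2, 3, 4]
Total weight: 21 <= 27, total value: 46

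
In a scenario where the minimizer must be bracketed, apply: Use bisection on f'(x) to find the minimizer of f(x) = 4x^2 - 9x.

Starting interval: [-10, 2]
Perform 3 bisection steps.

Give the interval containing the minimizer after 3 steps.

Finding critical point of f(x) = 4x^2 - 9x using bisection on f'(x) = 8x + -9.
f'(x) = 0 when x = 9/8.
Starting interval: [-10, 2]
Step 1: mid = -4, f'(mid) = -41, new interval = [-4, 2]
Step 2: mid = -1, f'(mid) = -17, new interval = [-1, 2]
Step 3: mid = 1/2, f'(mid) = -5, new interval = [1/2, 2]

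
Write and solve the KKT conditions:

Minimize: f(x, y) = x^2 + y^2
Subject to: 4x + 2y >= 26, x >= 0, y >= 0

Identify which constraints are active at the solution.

KKT conditions for min x^2 + y^2 s.t. 4x + 2y >= 26, x >= 0, y >= 0:
Stationarity: 2x = mu*4 + mu_x, 2y = mu*2 + mu_y, with mu, mu_x, mu_y >= 0
Complementary slackness: mu*(4x + 2y - 26) = 0, mu_x*x = 0, mu_y*y = 0
(0, 0) is infeasible (4*0 + 2*0 < 26), so if mu = 0 stationarity would force x = mu_x/2 >= 0, y = mu_y/2 >= 0 with mu_x*x = mu_y*y = 0, i.e. x = y = 0: contradiction. Hence mu > 0 and 4x + 2y = 26 is active.
Try x > 0, y > 0 (so mu_x = mu_y = 0): x = 4*mu/2, y = 2*mu/2
Substitute: 4*(4*mu/2) + 2*(2*mu/2) = 26
  mu*20/2 = 26 => mu = 13/5
x* = 26/5 > 0, y* = 13/5 > 0, consistent with mu_x = mu_y = 0.
f is convex and the constraints are linear, so this KKT point is the global minimum.
f* = 169/5
Active constraints: 4x + 2y >= 26 (holds with equality, mu = 13/5 > 0); x >= 0 and y >= 0 are inactive (mu_x = mu_y = 0).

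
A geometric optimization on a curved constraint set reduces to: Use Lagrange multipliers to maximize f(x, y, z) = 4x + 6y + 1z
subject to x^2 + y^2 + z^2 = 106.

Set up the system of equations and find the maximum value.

Lagrange conditions: 4 = 2*lambda*x, 6 = 2*lambda*y, 1 = 2*lambda*z
So x:4 = y:6 = z:1, i.e. x = 4t, y = 6t, z = 1t
Constraint: t^2*(4^2 + 6^2 + 1^2) = 106
  t^2 * 53 = 106  =>  t = sqrt(2)
Maximum = 4*4t + 6*6t + 1*1t = 53*sqrt(2) = sqrt(5618)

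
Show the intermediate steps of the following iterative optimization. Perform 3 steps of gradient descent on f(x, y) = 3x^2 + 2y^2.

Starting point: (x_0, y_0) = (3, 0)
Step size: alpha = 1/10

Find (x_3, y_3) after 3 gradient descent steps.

f(x,y) = 3x^2 + 2y^2
grad_x = 6x + 0y, grad_y = 4y + 0x
Step 1: grad = (18, 0), (6/5, 0)
Step 2: grad = (36/5, 0), (12/25, 0)
Step 3: grad = (72/25, 0), (24/125, 0)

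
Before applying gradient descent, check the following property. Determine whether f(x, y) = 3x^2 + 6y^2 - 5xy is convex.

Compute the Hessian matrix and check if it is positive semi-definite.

f(x,y) = 3x^2 + 6y^2 - 5xy
Hessian H = [[6, -5], [-5, 12]]
trace(H) = 18, det(H) = 47
Eigenvalues: (18 +/- sqrt(136)) / 2 = 14.83, 3.169
Since both eigenvalues > 0, f is convex.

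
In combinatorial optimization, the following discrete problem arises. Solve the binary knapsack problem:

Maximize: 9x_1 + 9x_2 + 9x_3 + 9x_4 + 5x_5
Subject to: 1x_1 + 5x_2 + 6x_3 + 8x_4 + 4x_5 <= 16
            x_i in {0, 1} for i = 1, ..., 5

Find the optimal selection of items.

Items: item 1 (v=9, w=1), item 2 (v=9, w=5), item 3 (v=9, w=6), item 4 (v=9, w=8), item 5 (v=5, w=4)
Capacity: 16
Checking all 32 subsets (w = total weight, v = total value):
  {}: w = 0, v = 0
  {1}: w = 1, v = 9
  {2}: w = 5, v = 9
  {3}: w = 6, v = 9
  {4}: w = 8, v = 9
  {5}: w = 4, v = 5
  {1, 2}: w = 6, v = 18
  {1, 3}: w = 7, v = 18
  {1, 4}: w = 9, v = 18
  {1, 5}: w = 5, v = 14
  {2, 3}: w = 11, v = 18
  {2, 4}: w = 13, v = 18
  {2, 5}: w = 9, v = 14
  {3, 4}: w = 14, v = 18
  {3, 5}: w = 10, v = 14
  {4, 5}: w = 12, v = 14
  {1, 2, 3}: w = 12, v = 27
  {1, 2, 4}: w = 14, v = 27
  {1, 2, 5}: w = 10, v = 23
  {1, 3, 4}: w = 15, v = 27
  {1, 3, 5}: w = 11, v = 23
  {1, 4, 5}: w = 13, v = 23
  {2, 3, 4}: w = 19 > 16, infeasible
  {2, 3, 5}: w = 15, v = 23
  {2, 4, 5}: w = 17 > 16, infeasible
  {3, 4, 5}: w = 18 > 16, infeasible
  {1, 2, 3, 4}: w = 20 > 16, infeasible
  {1, 2, 3, 5}: w = 16, v = 32
  {1, 2, 4, 5}: w = 18 > 16, infeasible
  {1, 3, 4, 5}: w = 19 > 16, infeasible
  {2, 3, 4, 5}: w = 23 > 16, infeasible
  {1, 2, 3, 4, 5}: w = 24 > 16, infeasible
Best feasible subset: items [1, 2, 3, 5]
Total weight: 16 <= 16, total value: 32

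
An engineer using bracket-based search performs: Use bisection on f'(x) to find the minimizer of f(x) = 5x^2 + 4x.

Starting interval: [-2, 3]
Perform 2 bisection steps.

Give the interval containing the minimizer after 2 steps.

Finding critical point of f(x) = 5x^2 + 4x using bisection on f'(x) = 10x + 4.
f'(x) = 0 when x = -2/5.
Starting interval: [-2, 3]
Step 1: mid = 1/2, f'(mid) = 9, new interval = [-2, 1/2]
Step 2: mid = -3/4, f'(mid) = -7/2, new interval = [-3/4, 1/2]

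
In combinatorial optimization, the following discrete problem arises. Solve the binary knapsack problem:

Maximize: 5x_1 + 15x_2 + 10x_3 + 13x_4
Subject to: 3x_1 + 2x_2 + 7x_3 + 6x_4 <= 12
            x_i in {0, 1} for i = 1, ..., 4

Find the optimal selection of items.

Items: item 1 (v=5, w=3), item 2 (v=15, w=2), item 3 (v=10, w=7), item 4 (v=13, w=6)
Capacity: 12
Checking all 16 subsets (w = total weight, v = total value):
  {}: w = 0, v = 0
  {1}: w = 3, v = 5
  {2}: w = 2, v = 15
  {3}: w = 7, v = 10
  {4}: w = 6, v = 13
  {1, 2}: w = 5, v = 20
  {1, 3}: w = 10, v = 15
  {1, 4}: w = 9, v = 18
  {2, 3}: w = 9, v = 25
  {2, 4}: w = 8, v = 28
  {3, 4}: w = 13 > 12, infeasible
  {1, 2, 3}: w = 12, v = 30
  {1, 2, 4}: w = 11, v = 33
  {1, 3, 4}: w = 16 > 12, infeasible
  {2, 3, 4}: w = 15 > 12, infeasible
  {1, 2, 3, 4}: w = 18 > 12, infeasible
Best feasible subset: items [1, 2, 4]
Total weight: 11 <= 12, total value: 33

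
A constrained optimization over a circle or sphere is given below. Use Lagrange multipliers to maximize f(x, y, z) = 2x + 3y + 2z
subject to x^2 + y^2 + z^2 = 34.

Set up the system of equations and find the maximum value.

Lagrange conditions: 2 = 2*lambda*x, 3 = 2*lambda*y, 2 = 2*lambda*z
So x:2 = y:3 = z:2, i.e. x = 2t, y = 3t, z = 2t
Constraint: t^2*(2^2 + 3^2 + 2^2) = 34
  t^2 * 17 = 34  =>  t = sqrt(2)
Maximum = 2*2t + 3*3t + 2*2t = 17*sqrt(2) = sqrt(578)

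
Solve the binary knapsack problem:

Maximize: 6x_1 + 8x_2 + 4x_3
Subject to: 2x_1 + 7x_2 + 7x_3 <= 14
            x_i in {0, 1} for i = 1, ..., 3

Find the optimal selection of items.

Items: item 1 (v=6, w=2), item 2 (v=8, w=7), item 3 (v=4, w=7)
Capacity: 14
Checking all 8 subsets (w = total weight, v = total value):
  {}: w = 0, v = 0
  {1}: w = 2, v = 6
  {2}: w = 7, v = 8
  {3}: w = 7, v = 4
  {1, 2}: w = 9, v = 14
  {1, 3}: w = 9, v = 10
  {2, 3}: w = 14, v = 12
  {1, 2, 3}: w = 16 > 14, infeasible
Best feasible subset: items [1, 2]
Total weight: 9 <= 14, total value: 14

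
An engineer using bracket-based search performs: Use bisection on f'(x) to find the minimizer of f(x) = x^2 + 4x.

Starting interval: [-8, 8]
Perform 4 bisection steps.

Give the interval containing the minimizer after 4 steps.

Finding critical point of f(x) = x^2 + 4x using bisection on f'(x) = 2x + 4.
f'(x) = 0 when x = -2.
Starting interval: [-8, 8]
Step 1: mid = 0, f'(mid) = 4, new interval = [-8, 0]
Step 2: mid = -4, f'(mid) = -4, new interval = [-4, 0]
Step 3: mid = -2, f'(mid) = 0, new interval = [-2, -2]
Step 4: mid = -2, f'(mid) = 0, new interval = [-2, -2]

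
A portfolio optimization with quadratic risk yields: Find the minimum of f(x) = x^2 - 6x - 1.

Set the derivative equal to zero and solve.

f(x) = x^2 - 6x - 1
f'(x) = 2x + (-6) = 0
x = 6/2 = 3
f(3) = -10
Since f''(x) = 2 > 0, this is a minimum.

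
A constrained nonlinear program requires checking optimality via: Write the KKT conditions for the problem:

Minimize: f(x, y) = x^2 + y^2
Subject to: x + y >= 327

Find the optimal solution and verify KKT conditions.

KKT conditions for min x^2 + y^2 s.t. x + y >= 327:
Stationarity: 2x = mu, 2y = mu
So x = y = mu/2.
Complementary slackness: mu*(x + y - 327) = 0
Primal feasibility: x + y >= 327; dual feasibility: mu >= 0
If mu = 0 then x = y = 0, but 0 + 0 < 327 is infeasible, so the constraint is active.
Constraint active: x + y = 2*(mu/2) = 327 => mu = 327
x = y = 327/2, f = 106929/2
Verify: stationarity 2*(327/2) = 327 = mu; primal 327/2 + 327/2 = 327 >= 327; dual mu = 327 >= 0; complementary slackness 327*(327 - 327) = 0. All KKT conditions hold.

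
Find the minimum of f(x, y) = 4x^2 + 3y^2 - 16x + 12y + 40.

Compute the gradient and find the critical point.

f(x,y) = 4x^2 + 3y^2 - 16x + 12y + 40
df/dx = 8x + (-16) = 0  =>  x = 2
df/dy = 6y + (12) = 0  =>  y = -2
f(2, -2) = 4*(2)^2 + 3*(-2)^2 + -16*(2) + 12*(-2) + 40 = 12
Hessian is diagonal with entries 8, 6 > 0, so this is a minimum.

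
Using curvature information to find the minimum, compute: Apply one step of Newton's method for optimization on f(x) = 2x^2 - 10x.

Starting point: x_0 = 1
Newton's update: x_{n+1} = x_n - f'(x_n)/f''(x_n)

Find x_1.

f(x) = 2x^2 - 10x
f'(x) = 4x + (-10), f''(x) = 4
Newton step: x_1 = x_0 - f'(x_0)/f''(x_0)
f'(1) = -6
x_1 = 1 - -6/4 = 5/2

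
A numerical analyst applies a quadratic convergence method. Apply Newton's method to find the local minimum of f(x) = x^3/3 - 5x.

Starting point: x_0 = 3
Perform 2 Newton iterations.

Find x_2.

f(x) = x^3/3 - 5x
f'(x) = x^2 - 5, f''(x) = 2x
Newton update: x_{n+1} = x_n - (x_n^2 - 5)/(2*x_n)
Step 1: x_0 = 3, f'=4, f''=6, x_1 = 7/3
Step 2: x_1 = 7/3, f'=4/9, f''=14/3, x_2 = 47/21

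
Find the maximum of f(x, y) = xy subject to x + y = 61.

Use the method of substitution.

Substitute y = 61 - x into f(x,y) = xy:
g(x) = x(61 - x) = 61x - x^2
g'(x) = 61 - 2x = 0  =>  x = 61/2
y = 61 - 61/2 = 61/2
Maximum value = (61/2) * (61/2) = 3721/4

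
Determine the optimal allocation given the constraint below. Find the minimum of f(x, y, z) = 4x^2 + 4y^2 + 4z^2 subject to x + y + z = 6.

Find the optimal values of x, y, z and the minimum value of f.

Using Lagrange multipliers on f = 4x^2 + 4y^2 + 4z^2 with constraint x + y + z = 6:
Conditions: 2*4*x = lambda, 2*4*y = lambda, 2*4*z = lambda
So x = lambda/8, y = lambda/8, z = lambda/8
Substituting into constraint: lambda * (3/8) = 6
lambda = 16
x = 2, y = 2, z = 2
Minimum value = 48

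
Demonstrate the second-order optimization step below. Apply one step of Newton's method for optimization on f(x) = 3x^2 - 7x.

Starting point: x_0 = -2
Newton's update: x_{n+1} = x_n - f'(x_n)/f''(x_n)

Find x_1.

f(x) = 3x^2 - 7x
f'(x) = 6x + (-7), f''(x) = 6
Newton step: x_1 = x_0 - f'(x_0)/f''(x_0)
f'(-2) = -19
x_1 = -2 - -19/6 = 7/6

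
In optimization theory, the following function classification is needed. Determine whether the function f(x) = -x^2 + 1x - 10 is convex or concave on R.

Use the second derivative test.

f(x) = -x^2 + 1x - 10
f'(x) = -2x + 1
f''(x) = -2
Since f''(x) = -2 < 0 for all x, f is concave on R.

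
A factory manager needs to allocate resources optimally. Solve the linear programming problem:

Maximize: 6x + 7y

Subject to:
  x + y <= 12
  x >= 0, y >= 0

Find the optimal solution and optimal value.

The feasible region has vertices at [(0, 0), (12, 0), (0, 12)].
Checking objective 6x + 7y at each vertex:
  (0, 0): 6*0 + 7*0 = 0
  (12, 0): 6*12 + 7*0 = 72
  (0, 12): 6*0 + 7*12 = 84
Maximum is 84 at (0, 12).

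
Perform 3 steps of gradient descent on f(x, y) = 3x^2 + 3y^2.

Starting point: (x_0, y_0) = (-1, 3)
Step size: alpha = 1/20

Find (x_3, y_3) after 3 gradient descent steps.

f(x,y) = 3x^2 + 3y^2
grad_x = 6x + 0y, grad_y = 6y + 0x
Step 1: grad = (-6, 18), (-7/10, 21/10)
Step 2: grad = (-21/5, 63/5), (-49/100, 147/100)
Step 3: grad = (-147/50, 441/50), (-343/1000, 1029/1000)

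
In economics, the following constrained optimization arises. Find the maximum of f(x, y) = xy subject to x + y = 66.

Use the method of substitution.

Substitute y = 66 - x into f(x,y) = xy:
g(x) = x(66 - x) = 66x - x^2
g'(x) = 66 - 2x = 0  =>  x = 33
y = 66 - 33 = 33
Maximum value = 33 * 33 = 1089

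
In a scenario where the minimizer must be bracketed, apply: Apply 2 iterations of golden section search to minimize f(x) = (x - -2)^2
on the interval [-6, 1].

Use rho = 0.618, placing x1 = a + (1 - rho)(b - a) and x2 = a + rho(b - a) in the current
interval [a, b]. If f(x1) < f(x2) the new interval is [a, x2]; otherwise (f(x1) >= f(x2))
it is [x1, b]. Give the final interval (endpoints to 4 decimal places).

Golden section search for min of f(x) = (x - -2)^2 on [-6, 1].
Each step: x1 = a + (1 - rho)(b - a), x2 = a + rho(b - a); if f(x1) < f(x2) keep [a, x2], otherwise keep [x1, b].
Step 1: [-6.0000, 1.0000], x1=-3.3260 (f=1.7583), x2=-1.6740 (f=0.1063); f(x1) > f(x2) => keep [-3.3260, 1.0000]
Step 2: [-3.3260, 1.0000], x1=-1.6735 (f=0.1066), x2=-0.6525 (f=1.8157); f(x1) < f(x2) => keep [-3.3260, -0.6525]
Final interval: [-3.3260, -0.6525]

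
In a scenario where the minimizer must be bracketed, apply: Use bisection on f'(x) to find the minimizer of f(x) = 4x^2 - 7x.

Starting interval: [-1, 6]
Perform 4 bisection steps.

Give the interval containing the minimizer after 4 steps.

Finding critical point of f(x) = 4x^2 - 7x using bisection on f'(x) = 8x + -7.
f'(x) = 0 when x = 7/8.
Starting interval: [-1, 6]
Step 1: mid = 5/2, f'(mid) = 13, new interval = [-1, 5/2]
Step 2: mid = 3/4, f'(mid) = -1, new interval = [3/4, 5/2]
Step 3: mid = 13/8, f'(mid) = 6, new interval = [3/4, 13/8]
Step 4: mid = 19/16, f'(mid) = 5/2, new interval = [3/4, 19/16]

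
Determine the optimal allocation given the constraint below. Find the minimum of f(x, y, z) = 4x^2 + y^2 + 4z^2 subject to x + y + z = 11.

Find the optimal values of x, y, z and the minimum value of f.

Using Lagrange multipliers on f = 4x^2 + y^2 + 4z^2 with constraint x + y + z = 11:
Conditions: 2*4*x = lambda, 2*1*y = lambda, 2*4*z = lambda
So x = lambda/8, y = lambda/2, z = lambda/8
Substituting into constraint: lambda * (3/4) = 11
lambda = 44/3
x = 11/6, y = 22/3, z = 11/6
Minimum value = 242/3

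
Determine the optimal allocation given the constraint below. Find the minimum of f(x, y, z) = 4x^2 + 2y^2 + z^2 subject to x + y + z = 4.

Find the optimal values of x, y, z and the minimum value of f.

Using Lagrange multipliers on f = 4x^2 + 2y^2 + z^2 with constraint x + y + z = 4:
Conditions: 2*4*x = lambda, 2*2*y = lambda, 2*1*z = lambda
So x = lambda/8, y = lambda/4, z = lambda/2
Substituting into constraint: lambda * (7/8) = 4
lambda = 32/7
x = 4/7, y = 8/7, z = 16/7
Minimum value = 64/7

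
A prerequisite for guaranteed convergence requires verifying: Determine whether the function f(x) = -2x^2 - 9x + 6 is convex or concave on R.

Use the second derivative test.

f(x) = -2x^2 - 9x + 6
f'(x) = -4x - 9
f''(x) = -4
Since f''(x) = -4 < 0 for all x, f is concave on R.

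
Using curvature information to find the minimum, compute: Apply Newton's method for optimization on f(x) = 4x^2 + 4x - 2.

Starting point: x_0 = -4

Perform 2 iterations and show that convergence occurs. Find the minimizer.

f(x) = 4x^2 + 4x - 2, f'(x) = 8x + (4), f''(x) = 8
Step 1: f'(-4) = -28, x_1 = -4 - -28/8 = -1/2
Step 2: f'(-1/2) = 0, x_2 = -1/2 (converged)
Newton's method converges in 1 step for quadratics.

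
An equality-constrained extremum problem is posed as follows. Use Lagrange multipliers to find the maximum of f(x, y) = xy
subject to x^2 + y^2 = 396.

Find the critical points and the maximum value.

Lagrange conditions: y = 2*lambda*x and x = 2*lambda*y
If x = 0 then y = 0, violating the constraint, so x, y != 0.
Dividing: y/x = x/y => x^2 = y^2 => y = x or y = -x
Constraint: 2x^2 = 396 => x^2 = 198 => x = +/-sqrt(198)
Critical points: (sqrt(198), sqrt(198)), (-sqrt(198), -sqrt(198)), (sqrt(198), -sqrt(198)), (-sqrt(198), sqrt(198))
  y = x:  xy = x^2 = 198  at (sqrt(198), sqrt(198)) and (-sqrt(198), -sqrt(198))
  y = -x: xy = -x^2 = -198 at (sqrt(198), -sqrt(198)) and (-sqrt(198), sqrt(198))
Maximum xy = 198 at (sqrt(198), sqrt(198)) and (-sqrt(198), -sqrt(198))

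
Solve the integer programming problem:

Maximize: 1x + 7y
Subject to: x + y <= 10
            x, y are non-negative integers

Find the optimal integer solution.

Objective: 1x + 7y, constraint: x + y <= 10
Coefficient of y is 7 > coefficient of x is 1, so allocate the entire budget to y.
Optimal: x = 0, y = 10, value = 70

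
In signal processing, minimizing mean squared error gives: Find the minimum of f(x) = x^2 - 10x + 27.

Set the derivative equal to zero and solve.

f(x) = x^2 - 10x + 27
f'(x) = 2x + (-10) = 0
x = 10/2 = 5
f(5) = 2
Since f''(x) = 2 > 0, this is a minimum.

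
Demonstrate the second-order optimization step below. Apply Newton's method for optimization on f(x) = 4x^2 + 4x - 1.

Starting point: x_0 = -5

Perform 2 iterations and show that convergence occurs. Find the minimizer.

f(x) = 4x^2 + 4x - 1, f'(x) = 8x + (4), f''(x) = 8
Step 1: f'(-5) = -36, x_1 = -5 - -36/8 = -1/2
Step 2: f'(-1/2) = 0, x_2 = -1/2 (converged)
Newton's method converges in 1 step for quadratics.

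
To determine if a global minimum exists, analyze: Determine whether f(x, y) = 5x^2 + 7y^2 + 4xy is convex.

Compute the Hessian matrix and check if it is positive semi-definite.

f(x,y) = 5x^2 + 7y^2 + 4xy
Hessian H = [[10, 4], [4, 14]]
trace(H) = 24, det(H) = 124
Eigenvalues: (24 +/- sqrt(80)) / 2 = 16.47, 7.528
Since both eigenvalues > 0, f is convex.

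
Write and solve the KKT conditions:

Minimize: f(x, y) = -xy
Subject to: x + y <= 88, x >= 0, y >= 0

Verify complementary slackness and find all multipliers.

Problem: min -xy s.t. x + y <= 88 (multiplier lambda), x >= 0 (mu_x), y >= 0 (mu_y)
KKT stationarity: -y + lambda - mu_x = 0, -x + lambda - mu_y = 0, with lambda, mu_x, mu_y >= 0
Complementary slackness: lambda*(x + y - 88) = 0, mu_x*x = 0, mu_y*y = 0
If lambda = 0: y = -mu_x <= 0 and x = -mu_y <= 0 force x = y = 0 with f = 0; but x = y = 44 is feasible with f = -1936 < 0, so this is not the minimum. Hence lambda > 0 and x + y = 88.
Try x > 0, y > 0 (so mu_x = mu_y = 0): y = lambda, x = lambda => x = y = lambda
x + y = 88 => 2*lambda = 88 => lambda = 44
x* = y* = 44 > 0, consistent with mu_x = mu_y = 0.
(Any feasible point with x = 0 or y = 0 has f = 0 > -1936, so the minimum is not on those boundaries.)
min(-xy) = -1936 (i.e. max xy = 1936)
Multipliers: lambda = 44, mu_x = 0, mu_y = 0
Complementary slackness: lambda*(x + y - 88) = 44*(44 + 44 - 88) = 0, mu_x*x = 0*44 = 0, mu_y*y = 0*44 = 0. Satisfied.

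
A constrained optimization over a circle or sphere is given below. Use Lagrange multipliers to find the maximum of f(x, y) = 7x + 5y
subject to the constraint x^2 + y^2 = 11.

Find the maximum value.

Set up Lagrange conditions: grad f = lambda * grad g
  7 = 2*lambda*x
  5 = 2*lambda*y
From these: x/y = 7/5, so x = 7t, y = 5t for some t.
Substitute into constraint: (7t)^2 + (5t)^2 = 11
  t^2 * 74 = 11
  t = sqrt(11/74)
Maximum = 7*x + 5*y = (7^2 + 5^2)*t = 74 * sqrt(11/74) = sqrt(814)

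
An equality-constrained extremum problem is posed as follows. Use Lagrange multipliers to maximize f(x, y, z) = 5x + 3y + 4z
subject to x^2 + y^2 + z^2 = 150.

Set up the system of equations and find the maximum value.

Lagrange conditions: 5 = 2*lambda*x, 3 = 2*lambda*y, 4 = 2*lambda*z
So x:5 = y:3 = z:4, i.e. x = 5t, y = 3t, z = 4t
Constraint: t^2*(5^2 + 3^2 + 4^2) = 150
  t^2 * 50 = 150  =>  t = sqrt(3)
Maximum = 5*5t + 3*3t + 4*4t = 50*sqrt(3) = sqrt(7500)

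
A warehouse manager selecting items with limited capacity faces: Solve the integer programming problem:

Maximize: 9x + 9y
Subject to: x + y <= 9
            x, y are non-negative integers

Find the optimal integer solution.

Objective: 9x + 9y, constraint: x + y <= 9
Coefficient of x is 9 >= coefficient of y is 9, so allocate the entire budget to x.
Optimal: x = 9, y = 0, value = 81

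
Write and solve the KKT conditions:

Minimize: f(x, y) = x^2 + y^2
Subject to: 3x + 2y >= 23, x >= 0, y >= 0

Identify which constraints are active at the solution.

KKT conditions for min x^2 + y^2 s.t. 3x + 2y >= 23, x >= 0, y >= 0:
Stationarity: 2x = mu*3 + mu_x, 2y = mu*2 + mu_y, with mu, mu_x, mu_y >= 0
Complementary slackness: mu*(3x + 2y - 23) = 0, mu_x*x = 0, mu_y*y = 0
(0, 0) is infeasible (3*0 + 2*0 < 23), so if mu = 0 stationarity would force x = mu_x/2 >= 0, y = mu_y/2 >= 0 with mu_x*x = mu_y*y = 0, i.e. x = y = 0: contradiction. Hence mu > 0 and 3x + 2y = 23 is active.
Try x > 0, y > 0 (so mu_x = mu_y = 0): x = 3*mu/2, y = 2*mu/2
Substitute: 3*(3*mu/2) + 2*(2*mu/2) = 23
  mu*13/2 = 23 => mu = 46/13
x* = 69/13 > 0, y* = 46/13 > 0, consistent with mu_x = mu_y = 0.
f is convex and the constraints are linear, so this KKT point is the global minimum.
f* = 529/13
Active constraints: 3x + 2y >= 23 (holds with equality, mu = 46/13 > 0); x >= 0 and y >= 0 are inactive (mu_x = mu_y = 0).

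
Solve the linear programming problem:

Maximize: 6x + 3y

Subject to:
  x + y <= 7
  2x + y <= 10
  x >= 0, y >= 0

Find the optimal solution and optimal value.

Feasible vertices: (0, 0), (0, 7), (3, 4), (5, 0)
Objective 6x + 3y at each:
  (0, 0): 0
  (0, 7): 21
  (3, 4): 30
  (5, 0): 30
Maximum is 30 at (3, 4).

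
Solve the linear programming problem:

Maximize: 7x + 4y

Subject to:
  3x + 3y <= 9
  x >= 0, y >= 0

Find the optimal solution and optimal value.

The feasible region has vertices at [(0, 0), (3, 0), (0, 3)].
Checking objective 7x + 4y at each vertex:
  (0, 0): 7*0 + 4*0 = 0
  (3, 0): 7*3 + 4*0 = 21
  (0, 3): 7*0 + 4*3 = 12
Maximum is 21 at (3, 0).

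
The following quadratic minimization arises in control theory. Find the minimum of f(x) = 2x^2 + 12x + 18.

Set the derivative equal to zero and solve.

f(x) = 2x^2 + 12x + 18
f'(x) = 4x + (12) = 0
x = -12/4 = -3
f(-3) = 0
Since f''(x) = 4 > 0, this is a minimum.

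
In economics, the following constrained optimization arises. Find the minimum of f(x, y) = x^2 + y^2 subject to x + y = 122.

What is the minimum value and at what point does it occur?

Substitute y = 122 - x into f(x,y) = x^2 + y^2:
g(x) = x^2 + (122 - x)^2 = 2x^2 - 244x + 14884
g'(x) = 4x - 244 = 0  =>  x = 61
y = 122 - 61 = 61
Minimum value = 61^2 + 61^2 = 7442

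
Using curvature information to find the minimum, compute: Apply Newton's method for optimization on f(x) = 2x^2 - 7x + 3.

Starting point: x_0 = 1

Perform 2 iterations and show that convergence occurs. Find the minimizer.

f(x) = 2x^2 - 7x + 3, f'(x) = 4x + (-7), f''(x) = 4
Step 1: f'(1) = -3, x_1 = 1 - -3/4 = 7/4
Step 2: f'(7/4) = 0, x_2 = 7/4 (converged)
Newton's method converges in 1 step for quadratics.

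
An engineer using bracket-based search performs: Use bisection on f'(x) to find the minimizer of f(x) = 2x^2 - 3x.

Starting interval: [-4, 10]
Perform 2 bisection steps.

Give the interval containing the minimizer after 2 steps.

Finding critical point of f(x) = 2x^2 - 3x using bisection on f'(x) = 4x + -3.
f'(x) = 0 when x = 3/4.
Starting interval: [-4, 10]
Step 1: mid = 3, f'(mid) = 9, new interval = [-4, 3]
Step 2: mid = -1/2, f'(mid) = -5, new interval = [-1/2, 3]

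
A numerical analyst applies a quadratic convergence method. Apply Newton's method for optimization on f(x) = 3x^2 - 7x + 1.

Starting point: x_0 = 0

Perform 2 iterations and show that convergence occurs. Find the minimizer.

f(x) = 3x^2 - 7x + 1, f'(x) = 6x + (-7), f''(x) = 6
Step 1: f'(0) = -7, x_1 = 0 - -7/6 = 7/6
Step 2: f'(7/6) = 0, x_2 = 7/6 (converged)
Newton's method converges in 1 step for quadratics.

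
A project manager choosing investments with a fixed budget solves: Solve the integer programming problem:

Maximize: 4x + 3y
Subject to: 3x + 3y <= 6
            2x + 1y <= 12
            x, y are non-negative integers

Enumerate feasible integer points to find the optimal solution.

Constraint 1: 3x + 3y <= 6
Constraint 2: 2x + 1y <= 12
Feasible x range (need y >= 0): 0 <= x <= min(6/3, 12/2) => x in {0, ..., 2}.
Enumerate feasible integer points row by row (the coefficient of y is 3 > 0, so for each x the largest feasible y gives the best value):
  x = 0: y <= min((6 - 3*0)/3, (12 - 2*0)/1) => y in {0, ..., 2}; best 4*0 + 3*2 = 6
  x = 1: y <= min((6 - 3*1)/3, (12 - 2*1)/1) => y in {0, ..., 1}; best 4*1 + 3*1 = 7
  x = 2: y <= min((6 - 3*2)/3, (12 - 2*2)/1) => y in {0}; best 4*2 + 3*0 = 8
The maximum 4x + 3y = 8 is achieved at x = 2, y = 0.
Check: 3*2 + 3*0 = 6 <= 6 and 2*2 + 1*0 = 4 <= 12.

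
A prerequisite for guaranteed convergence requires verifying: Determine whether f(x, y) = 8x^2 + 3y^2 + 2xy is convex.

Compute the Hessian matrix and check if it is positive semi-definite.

f(x,y) = 8x^2 + 3y^2 + 2xy
Hessian H = [[16, 2], [2, 6]]
trace(H) = 22, det(H) = 92
Eigenvalues: (22 +/- sqrt(116)) / 2 = 16.39, 5.615
Since both eigenvalues > 0, f is convex.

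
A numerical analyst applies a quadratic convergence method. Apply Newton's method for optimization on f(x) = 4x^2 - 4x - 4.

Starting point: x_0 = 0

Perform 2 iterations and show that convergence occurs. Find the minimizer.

f(x) = 4x^2 - 4x - 4, f'(x) = 8x + (-4), f''(x) = 8
Step 1: f'(0) = -4, x_1 = 0 - -4/8 = 1/2
Step 2: f'(1/2) = 0, x_2 = 1/2 (converged)
Newton's method converges in 1 step for quadratics.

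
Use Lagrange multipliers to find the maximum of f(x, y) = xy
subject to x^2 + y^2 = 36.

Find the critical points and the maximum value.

Lagrange conditions: y = 2*lambda*x and x = 2*lambda*y
If x = 0 then y = 0, violating the constraint, so x, y != 0.
Dividing: y/x = x/y => x^2 = y^2 => y = x or y = -x
Constraint: 2x^2 = 36 => x^2 = 18 => x = +/-sqrt(18)
Critical points: (sqrt(18), sqrt(18)), (-sqrt(18), -sqrt(18)), (sqrt(18), -sqrt(18)), (-sqrt(18), sqrt(18))
  y = x:  xy = x^2 = 18  at (sqrt(18), sqrt(18)) and (-sqrt(18), -sqrt(18))
  y = -x: xy = -x^2 = -18 at (sqrt(18), -sqrt(18)) and (-sqrt(18), sqrt(18))
Maximum xy = 18 at (sqrt(18), sqrt(18)) and (-sqrt(18), -sqrt(18))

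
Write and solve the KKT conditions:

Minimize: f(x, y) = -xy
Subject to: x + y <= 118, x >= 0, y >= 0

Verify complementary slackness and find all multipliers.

Problem: min -xy s.t. x + y <= 118 (multiplier lambda), x >= 0 (mu_x), y >= 0 (mu_y)
KKT stationarity: -y + lambda - mu_x = 0, -x + lambda - mu_y = 0, with lambda, mu_x, mu_y >= 0
Complementary slackness: lambda*(x + y - 118) = 0, mu_x*x = 0, mu_y*y = 0
If lambda = 0: y = -mu_x <= 0 and x = -mu_y <= 0 force x = y = 0 with f = 0; but x = y = 59 is feasible with f = -3481 < 0, so this is not the minimum. Hence lambda > 0 and x + y = 118.
Try x > 0, y > 0 (so mu_x = mu_y = 0): y = lambda, x = lambda => x = y = lambda
x + y = 118 => 2*lambda = 118 => lambda = 59
x* = y* = 59 > 0, consistent with mu_x = mu_y = 0.
(Any feasible point with x = 0 or y = 0 has f = 0 > -3481, so the minimum is not on those boundaries.)
min(-xy) = -3481 (i.e. max xy = 3481)
Multipliers: lambda = 59, mu_x = 0, mu_y = 0
Complementary slackness: lambda*(x + y - 118) = 59*(59 + 59 - 118) = 0, mu_x*x = 0*59 = 0, mu_y*y = 0*59 = 0. Satisfied.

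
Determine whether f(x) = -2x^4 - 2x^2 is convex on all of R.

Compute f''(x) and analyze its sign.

f(x) = -2x^4 - 2x^2
f'(x) = -8x^3 + -4x
f''(x) = -24x^2 + -4
f''(x) = -24x^2 + -4 <= -4 < 0 for all x
Therefore, f is concave on R.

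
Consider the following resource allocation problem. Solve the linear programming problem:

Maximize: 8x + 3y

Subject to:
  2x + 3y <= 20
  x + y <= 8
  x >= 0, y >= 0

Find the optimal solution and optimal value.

Feasible vertices: (0, 0), (0, 20/3), (4, 4), (8, 0)
Objective 8x + 3y at each:
  (0, 0): 0
  (0, 20/3): 20
  (4, 4): 44
  (8, 0): 64
Maximum is 64 at (8, 0).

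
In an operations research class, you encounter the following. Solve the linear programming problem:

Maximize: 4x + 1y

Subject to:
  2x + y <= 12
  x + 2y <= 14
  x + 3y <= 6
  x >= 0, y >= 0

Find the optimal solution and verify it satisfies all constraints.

Feasible vertices: (0, 0), (0, 2), (6, 0)
Objective 4x + 1y at each vertex:
  (0, 0): 0
  (0, 2): 2
  (6, 0): 24
Maximum is 24 at (6, 0).
Verify constraints at (x, y) = (6, 0):
  2*6 + 1*0 = 12 <= 12 (active)
  1*6 + 2*0 = 6 <= 14
  1*6 + 3*0 = 6 <= 6 (active)
  x = 6 >= 0, y = 0 >= 0. All constraints satisfied.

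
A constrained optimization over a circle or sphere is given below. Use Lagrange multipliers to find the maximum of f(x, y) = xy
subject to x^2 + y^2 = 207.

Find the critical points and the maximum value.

Lagrange conditions: y = 2*lambda*x and x = 2*lambda*y
If x = 0 then y = 0, violating the constraint, so x, y != 0.
Dividing: y/x = x/y => x^2 = y^2 => y = x or y = -x
Constraint: 2x^2 = 207 => x^2 = 207/2 => x = +/-sqrt(207/2)
Critical points: (sqrt(207/2), sqrt(207/2)), (-sqrt(207/2), -sqrt(207/2)), (sqrt(207/2), -sqrt(207/2)), (-sqrt(207/2), sqrt(207/2))
  y = x:  xy = x^2 = 207/2  at (sqrt(207/2), sqrt(207/2)) and (-sqrt(207/2), -sqrt(207/2))
  y = -x: xy = -x^2 = -207/2 at (sqrt(207/2), -sqrt(207/2)) and (-sqrt(207/2), sqrt(207/2))
Maximum xy = 207/2 at (sqrt(207/2), sqrt(207/2)) and (-sqrt(207/2), -sqrt(207/2))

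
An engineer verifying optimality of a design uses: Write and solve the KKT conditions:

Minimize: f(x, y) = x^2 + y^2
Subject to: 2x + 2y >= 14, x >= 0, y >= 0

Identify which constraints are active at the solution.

KKT conditions for min x^2 + y^2 s.t. 2x + 2y >= 14, x >= 0, y >= 0:
Stationarity: 2x = mu*2 + mu_x, 2y = mu*2 + mu_y, with mu, mu_x, mu_y >= 0
Complementary slackness: mu*(2x + 2y - 14) = 0, mu_x*x = 0, mu_y*y = 0
(0, 0) is infeasible (2*0 + 2*0 < 14), so if mu = 0 stationarity would force x = mu_x/2 >= 0, y = mu_y/2 >= 0 with mu_x*x = mu_y*y = 0, i.e. x = y = 0: contradiction. Hence mu > 0 and 2x + 2y = 14 is active.
Try x > 0, y > 0 (so mu_x = mu_y = 0): x = 2*mu/2, y = 2*mu/2
Substitute: 2*(2*mu/2) + 2*(2*mu/2) = 14
  mu*8/2 = 14 => mu = 7/2
x* = 7/2 > 0, y* = 7/2 > 0, consistent with mu_x = mu_y = 0.
f is convex and the constraints are linear, so this KKT point is the global minimum.
f* = 49/2
Active constraints: 2x + 2y >= 14 (holds with equality, mu = 7/2 > 0); x >= 0 and y >= 0 are inactive (mu_x = mu_y = 0).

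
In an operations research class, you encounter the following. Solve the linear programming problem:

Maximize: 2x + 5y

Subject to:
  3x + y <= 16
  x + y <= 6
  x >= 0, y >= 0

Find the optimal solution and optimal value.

Feasible vertices: (0, 0), (0, 6), (5, 1), (16/3, 0)
Objective 2x + 5y at each:
  (0, 0): 0
  (0, 6): 30
  (5, 1): 15
  (16/3, 0): 32/3
Maximum is 30 at (0, 6).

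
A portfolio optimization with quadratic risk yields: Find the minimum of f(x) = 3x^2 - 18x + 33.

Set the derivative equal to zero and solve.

f(x) = 3x^2 - 18x + 33
f'(x) = 6x + (-18) = 0
x = 18/6 = 3
f(3) = 6
Since f''(x) = 6 > 0, this is a minimum.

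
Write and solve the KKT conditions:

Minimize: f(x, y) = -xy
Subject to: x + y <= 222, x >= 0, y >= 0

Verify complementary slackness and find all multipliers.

Problem: min -xy s.t. x + y <= 222 (multiplier lambda), x >= 0 (mu_x), y >= 0 (mu_y)
KKT stationarity: -y + lambda - mu_x = 0, -x + lambda - mu_y = 0, with lambda, mu_x, mu_y >= 0
Complementary slackness: lambda*(x + y - 222) = 0, mu_x*x = 0, mu_y*y = 0
If lambda = 0: y = -mu_x <= 0 and x = -mu_y <= 0 force x = y = 0 with f = 0; but x = y = 111 is feasible with f = -12321 < 0, so this is not the minimum. Hence lambda > 0 and x + y = 222.
Try x > 0, y > 0 (so mu_x = mu_y = 0): y = lambda, x = lambda => x = y = lambda
x + y = 222 => 2*lambda = 222 => lambda = 111
x* = y* = 111 > 0, consistent with mu_x = mu_y = 0.
(Any feasible point with x = 0 or y = 0 has f = 0 > -12321, so the minimum is not on those boundaries.)
min(-xy) = -12321 (i.e. max xy = 12321)
Multipliers: lambda = 111, mu_x = 0, mu_y = 0
Complementary slackness: lambda*(x + y - 222) = 111*(111 + 111 - 222) = 0, mu_x*x = 0*111 = 0, mu_y*y = 0*111 = 0. Satisfied.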